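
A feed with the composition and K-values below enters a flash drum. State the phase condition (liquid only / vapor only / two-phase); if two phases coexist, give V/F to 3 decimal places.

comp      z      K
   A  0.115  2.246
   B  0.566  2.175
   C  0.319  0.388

two-phase, V/F = 0.844

ΣzᵢKᵢ = 1.613; Σzᵢ/Kᵢ = 1.134.
Both exceed 1, so a two-phase solution exists.
Material balance + equilibrium reduce to Σ zᵢ(Kᵢ−1)/(1+ψ(Kᵢ−1)) = 0.
Newton–Raphson from ψ = 0.5:
  ψ = 0.500: g = 0.2259, g' = -0.626 → ψ = 0.861
  ψ = 0.861: g = -0.0129, g' = -0.768 → ψ = 0.844
Converged at ψ = 0.844.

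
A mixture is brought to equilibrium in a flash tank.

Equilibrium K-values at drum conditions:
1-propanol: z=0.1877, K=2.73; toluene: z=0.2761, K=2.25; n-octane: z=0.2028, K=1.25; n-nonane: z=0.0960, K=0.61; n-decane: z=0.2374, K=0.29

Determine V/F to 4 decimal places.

V/F = 0.6831

Material balance + equilibrium reduce to Σ zᵢ(Kᵢ−1)/(1+V/F(Kᵢ−1)) = 0.
Check two-phase: ΣzᵢKᵢ = 1.5146 > 1 and Σzᵢ/Kᵢ = 1.3297 > 1, so g(0) = 0.5146 > 0 and g(1) = -0.3297 < 0.
Newton–Raphson from V/F = 0.5:
  V/F = 0.5000: g = 0.12373, g' = -0.6451 → V/F = 0.6918
  V/F = 0.6918: g = -0.00642, g' = -0.7393 → V/F = 0.6831
Converged at V/F = 0.6831.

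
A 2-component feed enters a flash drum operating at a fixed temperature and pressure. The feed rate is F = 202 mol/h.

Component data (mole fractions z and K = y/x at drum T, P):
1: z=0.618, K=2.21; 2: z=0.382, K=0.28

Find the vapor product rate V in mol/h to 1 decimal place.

V = 109.6 mol/h

Let ψ = V/F and solve Σ zᵢ(Kᵢ−1)/(1+ψ(Kᵢ−1)) = 0.
Feasibility: ΣzᵢKᵢ = 1.473, Σzᵢ/Kᵢ = 1.644 — both > 1, two phases present.
Binary case is linear: z₁(K₁−1)(1+ψ(K₂−1)) + z₂(K₂−1)(1+ψ(K₁−1)) = 0
⇒ ψ = [z₁(K₁−1)+z₂(K₂−1)] / [−(K₁−1)(K₂−1)] = 0.4727/0.8712 = 0.543
Then V = ψ·F = 0.5426·202 = 109.6 mol/h and L = F − V = 92.4 mol/h.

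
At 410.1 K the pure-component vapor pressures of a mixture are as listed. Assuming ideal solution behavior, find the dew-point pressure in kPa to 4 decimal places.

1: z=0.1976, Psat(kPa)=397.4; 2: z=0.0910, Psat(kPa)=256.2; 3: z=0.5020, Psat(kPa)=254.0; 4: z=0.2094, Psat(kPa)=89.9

At the dew point ψ → 1, so Σzᵢ/Kᵢ = 1 with Kᵢ = Pᵢˢᵃᵗ/P ⇒ 1/P = Σzᵢ/Pᵢˢᵃᵗ.
1/P = 0.1976/397.4 + 0.0910/256.2 + 0.5020/254.0 + 0.2094/89.9 = 0.0051581 ⇒ P = 193.8715 kPa

Pdew = 193.8715 kPa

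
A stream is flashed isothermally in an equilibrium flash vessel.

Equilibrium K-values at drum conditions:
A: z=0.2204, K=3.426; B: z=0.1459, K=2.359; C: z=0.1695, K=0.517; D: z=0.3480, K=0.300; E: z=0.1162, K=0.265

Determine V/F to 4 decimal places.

V/F = 0.2385

Material balance + equilibrium reduce to Σ zᵢ(Kᵢ−1)/(1+V/F(Kᵢ−1)) = 0.
g(0) = ΣzᵢKᵢ − 1 = 0.3221 and g(1) = 1 − Σzᵢ/Kᵢ = -1.0525, so a root lies in (0, 1).
Newton–Raphson from V/F = 0.65:
  V/F = 0.6500: g = -0.41707, g' = -1.1596 → V/F = 0.2903
  V/F = 0.2903: g = -0.05363, g' = -1.0087 → V/F = 0.2372
  V/F = 0.2372: g = 0.00137, g' = -1.0645 → V/F = 0.2384
Converged at V/F = 0.2385.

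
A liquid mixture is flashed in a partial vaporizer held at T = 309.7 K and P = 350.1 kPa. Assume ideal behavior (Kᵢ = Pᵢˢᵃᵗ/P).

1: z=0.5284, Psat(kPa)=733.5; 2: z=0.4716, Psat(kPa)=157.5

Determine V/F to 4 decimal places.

Raoult's law: Kᵢ = Pᵢˢᵃᵗ/P = Pᵢˢᵃᵗ/350.1.
  K_1 = 733.5/350.1 = 2.095116, K_2 = 157.5/350.1 = 0.449871
Rachford–Rice: g(V/F) = Σ zᵢ(Kᵢ−1)/(1+V/F(Kᵢ−1)) = 0.
Feasibility: ΣzᵢKᵢ = 1.3192, Σzᵢ/Kᵢ = 1.3005 — both > 1, two phases present.
Binary case is linear: z₁(K₁−1)(1+V/F(K₂−1)) + z₂(K₂−1)(1+V/F(K₁−1)) = 0
⇒ V/F = [z₁(K₁−1)+z₂(K₂−1)] / [−(K₁−1)(K₂−1)] = 0.31922/0.60245 = 0.5299

V/F = 0.5299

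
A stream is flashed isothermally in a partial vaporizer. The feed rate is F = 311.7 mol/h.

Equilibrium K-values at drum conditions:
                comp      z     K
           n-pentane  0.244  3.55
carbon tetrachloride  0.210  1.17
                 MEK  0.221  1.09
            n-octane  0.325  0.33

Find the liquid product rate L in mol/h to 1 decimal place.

Material balance + equilibrium reduce to Σ zᵢ(Kᵢ−1)/(1+β(Kᵢ−1)) = 0.
Feasibility: ΣzᵢKᵢ = 1.460, Σzᵢ/Kᵢ = 1.436 — both > 1, two phases present.
Newton–Raphson from β = 0.7:
  β = 0.700: g = -0.1360, g' = -0.728 → β = 0.513
  β = 0.513: g = -0.0105, g' = -0.643 → β = 0.497
Converged at β = 0.497.
Then V = β·F = 0.4969·311.7 = 154.9 mol/h and L = F − V = 156.8 mol/h.

L = 156.8 mol/h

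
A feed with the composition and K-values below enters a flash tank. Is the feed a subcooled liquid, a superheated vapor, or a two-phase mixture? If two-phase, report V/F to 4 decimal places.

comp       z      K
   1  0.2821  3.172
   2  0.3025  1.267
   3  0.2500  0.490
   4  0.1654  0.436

two-phase, V/F = 0.6210

ΣzᵢKᵢ = 1.4727; Σzᵢ/Kᵢ = 1.2172.
Both exceed 1, so a two-phase solution exists.
Let ψ = V/F and solve Σ zᵢ(Kᵢ−1)/(1+ψ(Kᵢ−1)) = 0.
Iterate (Newton) starting at ψ = 0.5:
  ψ = 0.5000: g = 0.06392, g' = -0.5418 → ψ = 0.6180
  ψ = 0.6180: g = 0.00156, g' = -0.5211 → ψ = 0.6210
Converged at ψ = 0.6210.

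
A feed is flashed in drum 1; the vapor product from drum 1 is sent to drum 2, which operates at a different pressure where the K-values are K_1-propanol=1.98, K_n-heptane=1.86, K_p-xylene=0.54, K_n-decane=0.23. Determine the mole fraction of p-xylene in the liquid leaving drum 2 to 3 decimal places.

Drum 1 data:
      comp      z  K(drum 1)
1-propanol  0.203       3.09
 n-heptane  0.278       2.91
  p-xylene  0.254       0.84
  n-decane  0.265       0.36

x_p-xylene (drum 2) = 0.309

Drum 1:
Rachford–Rice: g(ψ₁) = Σ zᵢ(Kᵢ−1)/(1+ψ₁(Kᵢ−1)) = 0.
g(0) = ΣzᵢKᵢ − 1 = 0.745 and g(1) = 1 − Σzᵢ/Kᵢ = -0.200, so a root lies in (0, 1).
Newton–Raphson from ψ₁ = 0.5:
  ψ₁ = 0.500: g = 0.1855, g' = -0.720 → ψ₁ = 0.758
  ψ₁ = 0.758: g = 0.0057, g' = -0.720 → ψ₁ = 0.766
Converged at ψ₁ = 0.766.
Drum-1 compositions:
  1-propanol: x = 0.078, y = 0.241
  n-heptane: x = 0.113, y = 0.329
  p-xylene: x = 0.289, y = 0.243
  n-decane: x = 0.520, y = 0.187
Drum-2 feed = drum-1 vapor: z₂ = (0.2413, 0.3286, 0.2431, 0.1870).
Drum 2:
Newton–Raphson from ψ₂ = 0.5:
  ψ₂ = 0.500: g = -0.0232, g' = -0.603 → ψ₂ = 0.462
  ψ₂ = 0.462: g = -0.0004, g' = -0.584 → ψ₂ = 0.461
Converged at ψ₂ = 0.461.
  1-propanol: x = 0.166, y = 0.329
  n-heptane: x = 0.235, y = 0.438
  p-xylene: x = 0.309, y = 0.167
  n-decane: x = 0.290, y = 0.067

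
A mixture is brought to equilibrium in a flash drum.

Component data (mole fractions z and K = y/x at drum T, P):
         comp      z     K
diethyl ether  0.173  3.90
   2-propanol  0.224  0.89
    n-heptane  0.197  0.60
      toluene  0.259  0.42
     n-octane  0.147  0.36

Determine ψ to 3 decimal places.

Rachford–Rice: g(ψ) = Σ zᵢ(Kᵢ−1)/(1+ψ(Kᵢ−1)) = 0.
Feasibility: ΣzᵢKᵢ = 1.154, Σzᵢ/Kᵢ = 1.649 — both > 1, two phases present.
Newton iteration, ψ⁰ = 0.51:
  ψ = 0.510: g = -0.2757, g' = -0.598 → ψ = 0.049
  ψ = 0.049: g = 0.0825, g' = -1.308 → ψ = 0.112
  ψ = 0.112: g = 0.0093, g' = -1.036 → ψ = 0.121
Converged at ψ = 0.121.

ψ = 0.121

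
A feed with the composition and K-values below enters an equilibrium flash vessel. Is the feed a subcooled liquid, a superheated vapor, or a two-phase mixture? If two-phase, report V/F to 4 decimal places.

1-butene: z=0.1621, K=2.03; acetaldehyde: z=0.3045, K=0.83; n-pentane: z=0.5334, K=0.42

ΣzᵢKᵢ = 0.8058; Σzᵢ/Kᵢ = 1.7167.
Since ΣzᵢKᵢ < 1 the mixture is below its bubble point — single liquid phase.

subcooled liquid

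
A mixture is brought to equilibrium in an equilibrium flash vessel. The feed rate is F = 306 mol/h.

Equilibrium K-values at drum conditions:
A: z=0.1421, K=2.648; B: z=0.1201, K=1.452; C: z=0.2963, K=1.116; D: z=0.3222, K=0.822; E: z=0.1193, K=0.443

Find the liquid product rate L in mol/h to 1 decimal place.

Let ψ = V/F and solve Σ zᵢ(Kᵢ−1)/(1+ψ(Kᵢ−1)) = 0.
g(0) = ΣzᵢKᵢ − 1 = 0.1990 and g(1) = 1 − Σzᵢ/Kᵢ = -0.0631, so a root lies in (0, 1).
Newton iteration, ψ⁰ = 0.5:
  ψ = 0.5000: g = 0.05010, g' = -0.2193 → ψ = 0.7285
  ψ = 0.7285: g = 0.00123, g' = -0.2153 → ψ = 0.7342
Converged at ψ = 0.7342.
Then V = ψ·F = 0.7342·306 = 224.7 mol/h and L = F − V = 81.3 mol/h.

L = 81.3 mol/h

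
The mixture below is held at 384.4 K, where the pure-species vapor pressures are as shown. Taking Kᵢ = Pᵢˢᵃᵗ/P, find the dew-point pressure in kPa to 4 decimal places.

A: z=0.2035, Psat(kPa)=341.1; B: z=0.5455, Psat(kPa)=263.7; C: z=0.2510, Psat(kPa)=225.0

Pdew = 264.4947 kPa

At the dew point ψ → 1, so Σzᵢ/Kᵢ = 1 with Kᵢ = Pᵢˢᵃᵗ/P ⇒ 1/P = Σzᵢ/Pᵢˢᵃᵗ.
1/P = 0.2035/341.1 + 0.5455/263.7 + 0.2510/225.0 = 0.0037808 ⇒ P = 264.4947 kPa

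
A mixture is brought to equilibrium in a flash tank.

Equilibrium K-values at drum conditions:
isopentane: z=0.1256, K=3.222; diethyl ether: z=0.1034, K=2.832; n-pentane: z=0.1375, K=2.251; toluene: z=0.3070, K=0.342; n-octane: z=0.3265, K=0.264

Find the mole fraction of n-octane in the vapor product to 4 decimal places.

Material balance + equilibrium reduce to Σ zᵢ(Kᵢ−1)/(1+ψ(Kᵢ−1)) = 0.
Feasibility: ΣzᵢKᵢ = 1.1982, Σzᵢ/Kᵢ = 2.2710 — both > 1, two phases present.
Newton–Raphson from ψ = 0.5:
  ψ = 0.5000: g = -0.34439, g' = -1.0531 → ψ = 0.1730
  ψ = 0.1730: g = -0.01647, g' = -1.0706 → ψ = 0.1576
  ψ = 0.1576: g = 0.00015, g' = -1.0910 → ψ = 0.1577
Converged at ψ = 0.1577.
Compositions from xᵢ = zᵢ/(1+ψ(Kᵢ−1)), yᵢ = Kᵢxᵢ:
  isopentane: x = 0.0930, y = 0.2997
  diethyl ether: x = 0.0802, y = 0.2272
  n-pentane: x = 0.1148, y = 0.2585
  toluene: x = 0.3426, y = 0.1172
  n-octane: x = 0.3694, y = 0.0975

y_n-octane = 0.0975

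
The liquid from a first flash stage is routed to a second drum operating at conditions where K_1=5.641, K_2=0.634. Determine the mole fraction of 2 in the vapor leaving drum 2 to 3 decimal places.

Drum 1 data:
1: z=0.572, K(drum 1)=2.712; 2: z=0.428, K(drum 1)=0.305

Drum 1:
Let ψ₁ = V/F and solve Σ zᵢ(Kᵢ−1)/(1+ψ₁(Kᵢ−1)) = 0.
Check two-phase: ΣzᵢKᵢ = 1.682 > 1 and Σzᵢ/Kᵢ = 1.614 > 1, so g(0) = 0.682 > 0 and g(1) = -0.614 < 0.
Binary case is linear: z₁(K₁−1)(1+ψ₁(K₂−1)) + z₂(K₂−1)(1+ψ₁(K₁−1)) = 0
⇒ ψ₁ = [z₁(K₁−1)+z₂(K₂−1)] / [−(K₁−1)(K₂−1)] = 0.6818/1.1898 = 0.573
Drum-1 compositions:
  1: x = 0.289, y = 0.783
  2: x = 0.711, y = 0.217
Drum-2 feed = drum-1 liquid: z₂ = (0.2887, 0.7113).
Drum 2:
Binary case is linear: z₁(K₁−1)(1+ψ₂(K₂−1)) + z₂(K₂−1)(1+ψ₂(K₁−1)) = 0
⇒ ψ₂ = [z₁(K₁−1)+z₂(K₂−1)] / [−(K₁−1)(K₂−1)] = 1.0797/1.6986 = 0.636
  1: x = 0.073, y = 0.412
  2: x = 0.927, y = 0.588

y_2 (drum 2) = 0.588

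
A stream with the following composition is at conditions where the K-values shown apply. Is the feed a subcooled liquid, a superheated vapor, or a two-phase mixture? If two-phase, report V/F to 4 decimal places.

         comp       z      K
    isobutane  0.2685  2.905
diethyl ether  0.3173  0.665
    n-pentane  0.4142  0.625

ΣzᵢKᵢ = 1.2499; Σzᵢ/Kᵢ = 1.2323.
Both exceed 1, so a two-phase solution exists.
Iterate (Newton) starting at ψ = 0.5:
  ψ = 0.5000: g = -0.05688, g' = -0.3952 → ψ = 0.3561
  ψ = 0.3561: g = 0.00481, g' = -0.4694 → ψ = 0.3663
  ψ = 0.3663: g = 0.00004, g' = -0.4626 → ψ = 0.3664
Converged at ψ = 0.3664.

two-phase, V/F = 0.3664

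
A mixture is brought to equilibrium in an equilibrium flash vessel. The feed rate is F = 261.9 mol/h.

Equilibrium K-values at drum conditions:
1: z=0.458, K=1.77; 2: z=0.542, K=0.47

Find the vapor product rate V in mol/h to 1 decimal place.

V = 42.0 mol/h

Material balance + equilibrium reduce to Σ zᵢ(Kᵢ−1)/(1+V/F(Kᵢ−1)) = 0.
g(0) = ΣzᵢKᵢ − 1 = 0.065 and g(1) = 1 − Σzᵢ/Kᵢ = -0.412, so a root lies in (0, 1).
Newton iteration, V/F⁰ = 0.56:
  V/F = 0.560: g = -0.1621, g' = -0.440 → V/F = 0.192
  V/F = 0.192: g = -0.0126, g' = -0.395 → V/F = 0.160
Converged at V/F = 0.160.
Then V = V/F·F = 0.1603·261.9 = 42.0 mol/h and L = F − V = 219.9 mol/h.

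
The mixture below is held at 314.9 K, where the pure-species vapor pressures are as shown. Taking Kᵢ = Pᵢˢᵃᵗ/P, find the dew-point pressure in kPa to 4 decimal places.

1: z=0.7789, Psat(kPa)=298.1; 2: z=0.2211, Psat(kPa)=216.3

At the dew point ψ → 1, so Σzᵢ/Kᵢ = 1 with Kᵢ = Pᵢˢᵃᵗ/P ⇒ 1/P = Σzᵢ/Pᵢˢᵃᵗ.
1/P = 0.7789/298.1 + 0.2211/216.3 = 0.0036351 ⇒ P = 275.0976 kPa

Pdew = 275.0976 kPa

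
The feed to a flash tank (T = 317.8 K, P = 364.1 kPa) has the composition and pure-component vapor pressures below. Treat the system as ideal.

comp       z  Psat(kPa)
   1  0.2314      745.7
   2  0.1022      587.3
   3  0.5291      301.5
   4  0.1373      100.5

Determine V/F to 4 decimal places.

Raoult's law: Kᵢ = Pᵢˢᵃᵗ/P = Pᵢˢᵃᵗ/364.1.
  K_1 = 745.7/364.1 = 2.048064, K_2 = 587.3/364.1 = 1.613018, K_3 = 301.5/364.1 = 0.828069, K_4 = 100.5/364.1 = 0.276023
Material balance + equilibrium reduce to Σ zᵢ(Kᵢ−1)/(1+V/F(Kᵢ−1)) = 0.
Check two-phase: ΣzᵢKᵢ = 1.1148 > 1 and Σzᵢ/Kᵢ = 1.3127 > 1, so g(0) = 0.1148 > 0 and g(1) = -0.3127 < 0.
Iterate (Newton) starting at V/F = 0.59:
  V/F = 0.5900: g = -0.07889, g' = -0.3564 → V/F = 0.3687
  V/F = 0.3687: g = -0.00668, g' = -0.3095 → V/F = 0.3471
  V/F = 0.3471: g = -0.00001, g' = -0.3088 → V/F = 0.3470
Converged at V/F = 0.3470.

V/F = 0.3470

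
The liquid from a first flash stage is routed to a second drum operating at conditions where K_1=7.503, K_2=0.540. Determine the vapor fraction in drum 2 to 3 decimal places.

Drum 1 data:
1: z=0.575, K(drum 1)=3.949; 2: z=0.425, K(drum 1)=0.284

V/F (drum 2) = 0.301

Drum 1:
Material balance + equilibrium reduce to Σ zᵢ(Kᵢ−1)/(1+ψ₁(Kᵢ−1)) = 0.
Feasibility: ΣzᵢKᵢ = 2.391, Σzᵢ/Kᵢ = 1.642 — both > 1, two phases present.
Binary case is linear: z₁(K₁−1)(1+ψ₁(K₂−1)) + z₂(K₂−1)(1+ψ₁(K₁−1)) = 0
⇒ ψ₁ = [z₁(K₁−1)+z₂(K₂−1)] / [−(K₁−1)(K₂−1)] = 1.3914/2.1115 = 0.659
Drum-1 compositions:
  1: x = 0.195, y = 0.771
  2: x = 0.805, y = 0.229
Drum-2 feed = drum-1 liquid: z₂ = (0.1954, 0.8046).
Drum 2:
Newton–Raphson from ψ₂ = 0.5:
  ψ₂ = 0.500: g = -0.1819, g' = -0.744 → ψ₂ = 0.256
  ψ₂ = 0.256: g = 0.0577, g' = -1.384 → ψ₂ = 0.297
  ψ₂ = 0.297: g = 0.0043, g' = -1.189 → ψ₂ = 0.301
Converged at ψ₂ = 0.301.
  1: x = 0.066, y = 0.496
  2: x = 0.934, y = 0.504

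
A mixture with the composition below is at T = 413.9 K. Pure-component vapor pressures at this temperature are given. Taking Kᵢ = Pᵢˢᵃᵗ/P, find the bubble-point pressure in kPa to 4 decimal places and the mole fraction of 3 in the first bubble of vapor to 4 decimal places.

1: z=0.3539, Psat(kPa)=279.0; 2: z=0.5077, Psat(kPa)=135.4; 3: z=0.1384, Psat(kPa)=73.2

Pbub = 177.6116 kPa, y_3 = 0.0570

At the bubble point ψ → 0, so ΣzᵢKᵢ = 1 with Kᵢ = Pᵢˢᵃᵗ/P ⇒ P = ΣzᵢPᵢˢᵃᵗ.
P = 0.3539·279.0 + 0.5077·135.4 + 0.1384·73.2 = 177.6116 kPa
yᵢ = zᵢPᵢˢᵃᵗ/P ⇒ y_3 = 0.1384·73.2/177.6116 = 0.0570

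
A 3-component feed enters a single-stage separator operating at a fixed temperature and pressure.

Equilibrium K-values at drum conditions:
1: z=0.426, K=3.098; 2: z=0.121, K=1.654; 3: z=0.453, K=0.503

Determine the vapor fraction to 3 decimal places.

Newton iteration, ψ⁰ = 0.6:
  ψ = 0.600: g = 0.1317, g' = -0.621 → ψ = 0.812
  ψ = 0.812: g = 0.0048, g' = -0.593 → ψ = 0.820
Converged at ψ = 0.820.

ψ = 0.820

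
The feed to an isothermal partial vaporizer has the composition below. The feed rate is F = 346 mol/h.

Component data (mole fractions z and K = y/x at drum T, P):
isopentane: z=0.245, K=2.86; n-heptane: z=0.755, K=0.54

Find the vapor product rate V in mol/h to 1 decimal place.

Rachford–Rice: g(β) = Σ zᵢ(Kᵢ−1)/(1+β(Kᵢ−1)) = 0.
g(0) = ΣzᵢKᵢ − 1 = 0.108 and g(1) = 1 − Σzᵢ/Kᵢ = -0.484, so a root lies in (0, 1).
Iterate (Newton) starting at β = 0.31:
  β = 0.310: g = -0.1160, g' = -0.558 → β = 0.102
  β = 0.102: g = 0.0185, g' = -0.774 → β = 0.126
  β = 0.126: g = 0.0005, g' = -0.736 → β = 0.127
Converged at β = 0.127.
Then V = β·F = 0.1267·346 = 43.8 mol/h and L = F − V = 302.2 mol/h.

V = 43.8 mol/h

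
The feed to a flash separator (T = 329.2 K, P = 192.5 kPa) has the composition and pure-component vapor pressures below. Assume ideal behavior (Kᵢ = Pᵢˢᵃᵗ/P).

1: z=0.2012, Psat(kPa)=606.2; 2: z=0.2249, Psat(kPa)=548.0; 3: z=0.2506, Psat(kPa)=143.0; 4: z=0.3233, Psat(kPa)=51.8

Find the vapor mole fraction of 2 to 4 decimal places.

Raoult's law: Kᵢ = Pᵢˢᵃᵗ/P = Pᵢˢᵃᵗ/192.5.
  K_1 = 606.2/192.5 = 3.149091, K_2 = 548.0/192.5 = 2.846753, K_3 = 143.0/192.5 = 0.742857, K_4 = 51.8/192.5 = 0.269091
Let ψ = V/F and solve Σ zᵢ(Kᵢ−1)/(1+ψ(Kᵢ−1)) = 0.
Feasibility: ΣzᵢKᵢ = 1.5470, Σzᵢ/Kᵢ = 1.6817 — both > 1, two phases present.
Newton–Raphson from ψ = 0.35:
  ψ = 0.3500: g = 0.11070, g' = -0.9175 → ψ = 0.4707
  ψ = 0.4707: g = 0.00363, g' = -0.8720 → ψ = 0.4748
Converged at ψ = 0.4748.
Compositions from xᵢ = zᵢ/(1+ψ(Kᵢ−1)), yᵢ = Kᵢxᵢ:
  1: x = 0.0996, y = 0.3136
  2: x = 0.1198, y = 0.3411
  3: x = 0.2855, y = 0.2121
  4: x = 0.4951, y = 0.1332

y_2 = 0.3411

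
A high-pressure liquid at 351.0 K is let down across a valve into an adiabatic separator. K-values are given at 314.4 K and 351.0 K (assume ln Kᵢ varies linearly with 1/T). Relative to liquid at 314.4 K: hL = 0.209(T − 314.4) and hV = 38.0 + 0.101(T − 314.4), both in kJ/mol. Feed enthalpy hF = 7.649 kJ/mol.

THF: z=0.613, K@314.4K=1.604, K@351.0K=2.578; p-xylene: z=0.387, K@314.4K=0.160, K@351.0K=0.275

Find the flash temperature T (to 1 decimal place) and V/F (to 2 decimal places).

T = 318.3 K, V/F = 0.18

Adiabatic flash: solve Rachford–Rice at each trial T, then check hF = ψ·hV(T) + (1−ψ)·hL(T).
  T = 314.4 K: K = (1.604, 0.160), RR gives ψ = 0.089, H_out = 3.383 kJ/mol
  T = 351.0 K: K = (2.578, 0.275), RR gives ψ = 0.600, H_out = 28.087 kJ/mol
  T = 332.7 K: K = (2.060, 0.213), RR gives ψ = 0.414, H_out = 18.731 kJ/mol
  T = 323.5 K: K = (1.823, 0.185), RR gives ψ = 0.282, H_out = 12.345 kJ/mol
  T = 318.9 K: K = (1.710, 0.172), RR gives ψ = 0.196, H_out = 8.282 kJ/mol
  T = 316.6 K: K = (1.656, 0.166), RR gives ψ = 0.145, H_out = 5.918 kJ/mol
Linear interpolation between T = 316.6 (H_out = 5.918) and T = 318.9 (H_out = 8.282) on hF = 7.649 gives T ≈ 318.3 K, at which ψ = 0.18.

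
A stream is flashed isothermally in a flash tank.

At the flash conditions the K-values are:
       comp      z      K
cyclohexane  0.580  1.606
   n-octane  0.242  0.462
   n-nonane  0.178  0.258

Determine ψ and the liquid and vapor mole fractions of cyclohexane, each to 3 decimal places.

Material balance + equilibrium reduce to Σ zᵢ(Kᵢ−1)/(1+ψ(Kᵢ−1)) = 0.
g(0) = ΣzᵢKᵢ − 1 = 0.089 and g(1) = 1 − Σzᵢ/Kᵢ = -0.575, so a root lies in (0, 1).
Newton iteration, ψ⁰ = 0.66:
  ψ = 0.660: g = -0.2096, g' = -0.653 → ψ = 0.339
  ψ = 0.339: g = -0.0442, g' = -0.426 → ψ = 0.236
  ψ = 0.236: g = -0.0015, g' = -0.399 → ψ = 0.232
Converged at ψ = 0.232.
Compositions from xᵢ = zᵢ/(1+ψ(Kᵢ−1)), yᵢ = Kᵢxᵢ:
  cyclohexane: x = 0.509, y = 0.817
  n-octane: x = 0.276, y = 0.128
  n-nonane: x = 0.215, y = 0.055

ψ = 0.232, x_cyclohexane = 0.509, y_cyclohexane = 0.817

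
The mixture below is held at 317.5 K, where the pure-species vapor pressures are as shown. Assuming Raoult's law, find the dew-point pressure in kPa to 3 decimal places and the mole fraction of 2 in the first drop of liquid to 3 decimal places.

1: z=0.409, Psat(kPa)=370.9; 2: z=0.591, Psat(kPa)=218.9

Pdew = 262.979 kPa, x_2 = 0.710

At the dew point ψ → 1, so Σzᵢ/Kᵢ = 1 with Kᵢ = Pᵢˢᵃᵗ/P ⇒ 1/P = Σzᵢ/Pᵢˢᵃᵗ.
1/P = 0.409/370.9 + 0.591/218.9 = 0.003803 ⇒ P = 262.979 kPa
xᵢ = zᵢP/Pᵢˢᵃᵗ ⇒ x_2 = 0.591·262.979/218.9 = 0.710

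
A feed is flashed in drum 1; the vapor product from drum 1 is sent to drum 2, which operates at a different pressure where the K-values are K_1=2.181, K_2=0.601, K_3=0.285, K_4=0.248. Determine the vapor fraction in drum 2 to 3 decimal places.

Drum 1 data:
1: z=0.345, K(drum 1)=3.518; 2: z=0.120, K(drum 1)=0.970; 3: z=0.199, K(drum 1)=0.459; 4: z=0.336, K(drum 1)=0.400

Drum 1:
Material balance + equilibrium reduce to Σ zᵢ(Kᵢ−1)/(1+ψ₁(Kᵢ−1)) = 0.
Feasibility: ΣzᵢKᵢ = 1.556, Σzᵢ/Kᵢ = 1.495 — both > 1, two phases present.
Newton–Raphson from ψ₁ = 0.66:
  ψ₁ = 0.660: g = -0.1785, g' = -0.781 → ψ₁ = 0.431
  ψ₁ = 0.431: g = 0.0002, g' = -0.822 → ψ₁ = 0.432
Converged at ψ₁ = 0.432.
Drum-1 compositions:
  1: x = 0.165, y = 0.582
  2: x = 0.122, y = 0.118
  3: x = 0.260, y = 0.119
  4: x = 0.453, y = 0.181
Drum-2 feed = drum-1 vapor: z₂ = (0.5815, 0.1179, 0.1192, 0.1814).
Drum 2:
Newton–Raphson from ψ₂ = 0.58:
  ψ₂ = 0.580: g = -0.0412, g' = -0.818 → ψ₂ = 0.530
  ψ₂ = 0.530: g = -0.0011, g' = -0.778 → ψ₂ = 0.528
Converged at ψ₂ = 0.528.
  1: x = 0.358, y = 0.781
  2: x = 0.149, y = 0.090
  3: x = 0.192, y = 0.055
  4: x = 0.301, y = 0.075

V/F (drum 2) = 0.528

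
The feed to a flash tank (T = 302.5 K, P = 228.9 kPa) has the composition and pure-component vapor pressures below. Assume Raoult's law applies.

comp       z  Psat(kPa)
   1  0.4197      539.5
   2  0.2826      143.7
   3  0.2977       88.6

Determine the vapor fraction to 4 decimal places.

ψ = 0.4066

Raoult's law: Kᵢ = Pᵢˢᵃᵗ/P = Pᵢˢᵃᵗ/228.9.
  K_1 = 539.5/228.9 = 2.356924, K_2 = 143.7/228.9 = 0.627785, K_3 = 88.6/228.9 = 0.387069
Material balance + equilibrium reduce to Σ zᵢ(Kᵢ−1)/(1+ψ(Kᵢ−1)) = 0.
Check two-phase: ΣzᵢKᵢ = 1.2818 > 1 and Σzᵢ/Kᵢ = 1.3973 > 1, so g(0) = 0.2818 > 0 and g(1) = -0.3973 < 0.
Iterate (Newton) starting at ψ = 0.5:
  ψ = 0.5000: g = -0.05304, g' = -0.5659 → ψ = 0.4063
  ψ = 0.4063: g = 0.00021, g' = -0.5738 → ψ = 0.4066
Converged at ψ = 0.4066.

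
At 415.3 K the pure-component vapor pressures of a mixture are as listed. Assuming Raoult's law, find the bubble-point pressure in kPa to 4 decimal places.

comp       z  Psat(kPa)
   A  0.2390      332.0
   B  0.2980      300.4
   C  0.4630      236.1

At the bubble point ψ → 0, so ΣzᵢKᵢ = 1 with Kᵢ = Pᵢˢᵃᵗ/P ⇒ P = ΣzᵢPᵢˢᵃᵗ.
P = 0.2390·332.0 + 0.2980·300.4 + 0.4630·236.1 = 278.1815 kPa

Pbub = 278.1815 kPa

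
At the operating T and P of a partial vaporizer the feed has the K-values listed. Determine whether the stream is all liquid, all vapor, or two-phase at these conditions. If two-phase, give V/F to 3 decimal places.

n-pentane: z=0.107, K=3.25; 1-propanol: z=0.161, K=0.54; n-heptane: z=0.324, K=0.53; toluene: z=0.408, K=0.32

ΣzᵢKᵢ = 0.737; Σzᵢ/Kᵢ = 2.217.
Since ΣzᵢKᵢ < 1 the mixture is below its bubble point — single liquid phase.

all liquid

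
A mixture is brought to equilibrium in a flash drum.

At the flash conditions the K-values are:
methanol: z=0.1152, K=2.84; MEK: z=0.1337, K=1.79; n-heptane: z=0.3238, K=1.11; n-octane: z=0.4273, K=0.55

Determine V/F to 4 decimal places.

V/F = 0.4064

Newton iteration, V/F⁰ = 0.5:
  V/F = 0.5000: g = -0.02823, g' = -0.2963 → V/F = 0.4047
  V/F = 0.4047: g = 0.00053, g' = -0.3090 → V/F = 0.4064
Converged at V/F = 0.4064.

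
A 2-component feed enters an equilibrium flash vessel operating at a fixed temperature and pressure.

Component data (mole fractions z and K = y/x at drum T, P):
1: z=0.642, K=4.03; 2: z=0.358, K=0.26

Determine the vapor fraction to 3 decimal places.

ψ = 0.749

Let ψ = V/F and solve Σ zᵢ(Kᵢ−1)/(1+ψ(Kᵢ−1)) = 0.
g(0) = ΣzᵢKᵢ − 1 = 1.680 and g(1) = 1 − Σzᵢ/Kᵢ = -0.536, so a root lies in (0, 1).
Newton iteration, ψ⁰ = 0.5:
  ψ = 0.500: g = 0.3530, g' = -1.426 → ψ = 0.748
  ψ = 0.748: g = 0.0029, g' = -1.535 → ψ = 0.749
Converged at ψ = 0.749.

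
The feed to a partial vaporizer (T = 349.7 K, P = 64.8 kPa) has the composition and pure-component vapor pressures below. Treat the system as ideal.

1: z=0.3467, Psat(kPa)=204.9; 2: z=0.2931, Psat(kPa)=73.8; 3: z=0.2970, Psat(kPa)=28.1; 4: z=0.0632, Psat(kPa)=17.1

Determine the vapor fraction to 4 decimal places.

Raoult's law: Kᵢ = Pᵢˢᵃᵗ/P = Pᵢˢᵃᵗ/64.8.
  K_1 = 204.9/64.8 = 3.162037, K_2 = 73.8/64.8 = 1.138889, K_3 = 28.1/64.8 = 0.433642, K_4 = 17.1/64.8 = 0.263889
Material balance + equilibrium reduce to Σ zᵢ(Kᵢ−1)/(1+ψ(Kᵢ−1)) = 0.
Feasibility: ΣzᵢKᵢ = 1.5756, Σzᵢ/Kᵢ = 1.2914 — both > 1, two phases present.
Newton iteration, ψ⁰ = 0.31:
  ψ = 0.3100: g = 0.22351, g' = -0.7838 → ψ = 0.5952
  ψ = 0.5952: g = 0.02886, g' = -0.6400 → ψ = 0.6403
  ψ = 0.6403: g = -0.00013, g' = -0.6469 → ψ = 0.6401
Converged at ψ = 0.6401.

ψ = 0.6401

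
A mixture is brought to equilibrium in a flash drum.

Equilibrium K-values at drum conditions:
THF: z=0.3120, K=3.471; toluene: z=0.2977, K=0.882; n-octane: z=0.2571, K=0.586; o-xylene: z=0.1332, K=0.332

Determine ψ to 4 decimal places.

ψ = 0.5690

Newton–Raphson from ψ = 0.61:
  ψ = 0.6100: g = -0.02294, g' = -0.5560 → ψ = 0.5687
  ψ = 0.5687: g = 0.00015, g' = -0.5640 → ψ = 0.5690
Converged at ψ = 0.5690.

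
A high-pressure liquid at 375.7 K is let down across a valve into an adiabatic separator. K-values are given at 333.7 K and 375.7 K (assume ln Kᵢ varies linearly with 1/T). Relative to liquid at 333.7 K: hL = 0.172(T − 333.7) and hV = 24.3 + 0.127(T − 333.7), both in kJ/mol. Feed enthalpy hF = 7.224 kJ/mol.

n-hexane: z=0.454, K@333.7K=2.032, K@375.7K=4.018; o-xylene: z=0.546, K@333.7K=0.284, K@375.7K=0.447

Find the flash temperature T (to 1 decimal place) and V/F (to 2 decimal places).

T = 341.3 K, V/F = 0.25

Adiabatic flash: solve Rachford–Rice at each trial T, then check hF = ψ·hV(T) + (1−ψ)·hL(T).
  T = 333.7 K: K = (2.032, 0.284), RR gives ψ = 0.105, H_out = 2.552 kJ/mol
  T = 375.7 K: K = (4.018, 0.447), RR gives ψ = 0.640, H_out = 21.568 kJ/mol
  T = 354.7 K: K = (2.916, 0.361), RR gives ψ = 0.426, H_out = 13.552 kJ/mol
  T = 344.2 K: K = (2.447, 0.321), RR gives ψ = 0.292, H_out = 8.760 kJ/mol
  T = 338.9 K: K = (2.231, 0.302), RR gives ψ = 0.207, H_out = 5.882 kJ/mol
  T = 341.5 K: K = (2.336, 0.312), RR gives ψ = 0.251, H_out = 7.346 kJ/mol
  T = 340.2 K: K = (2.283, 0.307), RR gives ψ = 0.229, H_out = 6.628 kJ/mol
Linear interpolation between T = 340.2 (H_out = 6.628) and T = 341.5 (H_out = 7.346) on hF = 7.224 gives T ≈ 341.3 K, at which ψ = 0.25.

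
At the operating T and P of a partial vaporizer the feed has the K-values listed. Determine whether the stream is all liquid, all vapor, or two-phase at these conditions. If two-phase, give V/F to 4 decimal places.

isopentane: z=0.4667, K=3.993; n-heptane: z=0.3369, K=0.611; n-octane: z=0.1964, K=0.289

two-phase, V/F = 0.6927

ΣzᵢKᵢ = 2.1261; Σzᵢ/Kᵢ = 1.3479.
Both exceed 1, so a two-phase solution exists.
Let ψ = V/F and solve Σ zᵢ(Kᵢ−1)/(1+ψ(Kᵢ−1)) = 0.
Iterate (Newton) starting at ψ = 0.47:
  ψ = 0.4700: g = 0.21029, g' = -1.0221 → ψ = 0.6758
  ψ = 0.6758: g = 0.01558, g' = -0.9193 → ψ = 0.6927
Converged at ψ = 0.6927.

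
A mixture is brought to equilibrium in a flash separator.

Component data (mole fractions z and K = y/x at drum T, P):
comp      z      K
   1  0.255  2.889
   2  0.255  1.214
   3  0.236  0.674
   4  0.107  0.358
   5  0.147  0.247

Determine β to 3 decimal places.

Rachford–Rice: g(β) = Σ zᵢ(Kᵢ−1)/(1+β(Kᵢ−1)) = 0.
g(0) = ΣzᵢKᵢ − 1 = 0.280 and g(1) = 1 − Σzᵢ/Kᵢ = -0.542, so a root lies in (0, 1).
Iterate (Newton) starting at β = 0.5:
  β = 0.500: g = -0.0736, g' = -0.596 → β = 0.377
  β = 0.377: g = -0.0008, g' = -0.592 → β = 0.375
Converged at β = 0.375.

β = 0.375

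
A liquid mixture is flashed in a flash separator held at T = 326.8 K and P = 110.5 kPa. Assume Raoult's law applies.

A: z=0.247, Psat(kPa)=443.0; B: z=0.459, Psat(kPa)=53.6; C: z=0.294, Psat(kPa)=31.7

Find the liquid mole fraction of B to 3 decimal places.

x_B = 0.502

Raoult's law: Kᵢ = Pᵢˢᵃᵗ/P = Pᵢˢᵃᵗ/110.5.
  K_A = 443.0/110.5 = 4.00905, K_B = 53.6/110.5 = 0.48507, K_C = 31.7/110.5 = 0.28688
Material balance + equilibrium reduce to Σ zᵢ(Kᵢ−1)/(1+ψ(Kᵢ−1)) = 0.
Feasibility: ΣzᵢKᵢ = 1.297, Σzᵢ/Kᵢ = 2.033 — both > 1, two phases present.
Iterate (Newton) starting at ψ = 0.5:
  ψ = 0.500: g = -0.3474, g' = -0.938 → ψ = 0.130
  ψ = 0.130: g = 0.0501, g' = -1.478 → ψ = 0.164
  ψ = 0.164: g = 0.0024, g' = -1.341 → ψ = 0.166
Converged at ψ = 0.166.
Compositions from xᵢ = zᵢ/(1+ψ(Kᵢ−1)), yᵢ = Kᵢxᵢ:
  A: x = 0.165, y = 0.661
  B: x = 0.502, y = 0.243
  C: x = 0.333, y = 0.096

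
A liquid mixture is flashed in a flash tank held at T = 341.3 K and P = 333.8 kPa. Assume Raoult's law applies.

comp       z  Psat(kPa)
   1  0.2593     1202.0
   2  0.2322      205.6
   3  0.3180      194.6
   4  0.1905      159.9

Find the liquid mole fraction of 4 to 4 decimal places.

x_4 = 0.2275

Raoult's law: Kᵢ = Pᵢˢᵃᵗ/P = Pᵢˢᵃᵗ/333.8.
  K_1 = 1202.0/333.8 = 3.600959, K_2 = 205.6/333.8 = 0.615938, K_3 = 194.6/333.8 = 0.582984, K_4 = 159.9/333.8 = 0.479029
Newton–Raphson from ψ = 0.61:
  ψ = 0.6100: g = -0.17905, g' = -0.5312 → ψ = 0.2729
  ψ = 0.2729: g = 0.02949, g' = -0.7834 → ψ = 0.3105
  ψ = 0.3105: g = 0.00109, g' = -0.7275 → ψ = 0.3120
Converged at ψ = 0.3120.
Compositions from xᵢ = zᵢ/(1+ψ(Kᵢ−1)), yᵢ = Kᵢxᵢ:
  1: x = 0.1431, y = 0.5154
  2: x = 0.2638, y = 0.1625
  3: x = 0.3656, y = 0.2131
  4: x = 0.2275, y = 0.1090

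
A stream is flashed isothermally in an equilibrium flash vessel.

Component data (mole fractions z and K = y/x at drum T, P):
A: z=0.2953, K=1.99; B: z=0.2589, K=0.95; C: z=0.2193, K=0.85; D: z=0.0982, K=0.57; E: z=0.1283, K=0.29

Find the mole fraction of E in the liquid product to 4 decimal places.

x_E = 0.1698

Rachford–Rice: g(β) = Σ zᵢ(Kᵢ−1)/(1+β(Kᵢ−1)) = 0.
Feasibility: ΣzᵢKᵢ = 1.1132, Σzᵢ/Kᵢ = 1.2936 — both > 1, two phases present.
Newton–Raphson from β = 0.5:
  β = 0.5000: g = -0.04831, g' = -0.3209 → β = 0.3494
  β = 0.3494: g = -0.00153, g' = -0.3055 → β = 0.3444
Converged at β = 0.3444.
Compositions from xᵢ = zᵢ/(1+β(Kᵢ−1)), yᵢ = Kᵢxᵢ:
  A: x = 0.2202, y = 0.4382
  B: x = 0.2634, y = 0.2503
  C: x = 0.2312, y = 0.1966
  D: x = 0.1153, y = 0.0657
  E: x = 0.1698, y = 0.0493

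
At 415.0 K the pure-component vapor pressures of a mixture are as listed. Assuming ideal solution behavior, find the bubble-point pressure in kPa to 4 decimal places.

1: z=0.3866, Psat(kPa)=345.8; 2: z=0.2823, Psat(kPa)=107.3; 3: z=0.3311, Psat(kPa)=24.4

Pbub = 172.0559 kPa

At the bubble point ψ → 0, so ΣzᵢKᵢ = 1 with Kᵢ = Pᵢˢᵃᵗ/P ⇒ P = ΣzᵢPᵢˢᵃᵗ.
P = 0.3866·345.8 + 0.2823·107.3 + 0.3311·24.4 = 172.0559 kPa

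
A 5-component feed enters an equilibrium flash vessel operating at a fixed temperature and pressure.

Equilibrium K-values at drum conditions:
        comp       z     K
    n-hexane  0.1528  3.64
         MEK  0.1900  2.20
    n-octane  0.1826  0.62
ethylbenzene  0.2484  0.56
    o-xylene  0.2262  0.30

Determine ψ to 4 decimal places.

Material balance + equilibrium reduce to Σ zᵢ(Kᵢ−1)/(1+ψ(Kᵢ−1)) = 0.
g(0) = ΣzᵢKᵢ − 1 = 0.2944 and g(1) = 1 − Σzᵢ/Kᵢ = -0.6204, so a root lies in (0, 1).
Newton iteration, ψ⁰ = 0.5:
  ψ = 0.5000: g = -0.15301, g' = -0.6863 → ψ = 0.2771
  ψ = 0.2771: g = 0.00564, g' = -0.7752 → ψ = 0.2843
  ψ = 0.2843: g = 0.00003, g' = -0.7683 → ψ = 0.2844
Converged at ψ = 0.2844.

ψ = 0.2844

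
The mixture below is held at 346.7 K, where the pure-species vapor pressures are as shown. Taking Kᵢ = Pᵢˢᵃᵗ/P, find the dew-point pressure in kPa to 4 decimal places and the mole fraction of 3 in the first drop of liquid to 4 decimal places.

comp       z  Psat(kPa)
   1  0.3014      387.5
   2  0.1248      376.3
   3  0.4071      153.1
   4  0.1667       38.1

Pdew = 122.7923 kPa, x_3 = 0.3265

At the dew point ψ → 1, so Σzᵢ/Kᵢ = 1 with Kᵢ = Pᵢˢᵃᵗ/P ⇒ 1/P = Σzᵢ/Pᵢˢᵃᵗ.
1/P = 0.3014/387.5 + 0.1248/376.3 + 0.4071/153.1 + 0.1667/38.1 = 0.0081438 ⇒ P = 122.7923 kPa
xᵢ = zᵢP/Pᵢˢᵃᵗ ⇒ x_3 = 0.4071·122.7923/153.1 = 0.3265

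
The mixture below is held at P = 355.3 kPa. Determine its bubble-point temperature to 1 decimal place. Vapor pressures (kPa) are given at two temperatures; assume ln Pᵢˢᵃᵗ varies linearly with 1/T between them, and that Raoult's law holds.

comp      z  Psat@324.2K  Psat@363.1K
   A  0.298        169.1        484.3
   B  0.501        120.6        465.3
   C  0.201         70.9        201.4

Bubble-point temperature: ΣzᵢPᵢˢᵃᵗ(T) = P. Interpolate ln Pᵢˢᵃᵗ = aᵢ + bᵢ/T.
  T = 324.2 K: ΣzᵢPᵢˢᵃᵗ = 125.06 kPa
  T = 363.1 K: ΣzᵢPᵢˢᵃᵗ = 417.92 kPa
  T = 343.6 K: ΣzᵢPᵢˢᵃᵗ = 235.53 kPa
  T = 353.4 K: ΣzᵢPᵢˢᵃᵗ = 316.50 kPa
  T = 358.2 K: ΣzᵢPᵢˢᵃᵗ = 363.80 kPa
  T = 355.8 K: ΣzᵢPᵢˢᵃᵗ = 339.48 kPa
Interpolating between 355.8 K and 358.2 K gives T ≈ 357.4 K.

T = 357.4 K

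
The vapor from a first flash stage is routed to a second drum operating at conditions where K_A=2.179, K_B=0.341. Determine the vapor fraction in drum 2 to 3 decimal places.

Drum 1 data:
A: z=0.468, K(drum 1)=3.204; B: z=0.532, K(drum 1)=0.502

V/F (drum 2) = 0.549

Drum 1:
Rachford–Rice: g(ψ₁) = Σ zᵢ(Kᵢ−1)/(1+ψ₁(Kᵢ−1)) = 0.
Check two-phase: ΣzᵢKᵢ = 1.767 > 1 and Σzᵢ/Kᵢ = 1.206 > 1, so g(0) = 0.767 > 0 and g(1) = -0.206 < 0.
Iterate (Newton) starting at ψ₁ = 0.51:
  ψ₁ = 0.510: g = 0.1305, g' = -0.741 → ψ₁ = 0.686
  ψ₁ = 0.686: g = 0.0081, g' = -0.665 → ψ₁ = 0.698
Converged at ψ₁ = 0.698.
Drum-1 compositions:
  A: x = 0.184, y = 0.591
  B: x = 0.816, y = 0.409
Drum-2 feed = drum-1 vapor: z₂ = (0.5905, 0.4095).
Drum 2:
Let ψ₂ = V/F and solve Σ zᵢ(Kᵢ−1)/(1+ψ₂(Kᵢ−1)) = 0.
Feasibility: ΣzᵢKᵢ = 1.426, Σzᵢ/Kᵢ = 1.472 — both > 1, two phases present.
Binary case is linear: z₁(K₁−1)(1+ψ₂(K₂−1)) + z₂(K₂−1)(1+ψ₂(K₁−1)) = 0
⇒ ψ₂ = [z₁(K₁−1)+z₂(K₂−1)] / [−(K₁−1)(K₂−1)] = 0.4264/0.7770 = 0.549
  A: x = 0.359, y = 0.781
  B: x = 0.641, y = 0.219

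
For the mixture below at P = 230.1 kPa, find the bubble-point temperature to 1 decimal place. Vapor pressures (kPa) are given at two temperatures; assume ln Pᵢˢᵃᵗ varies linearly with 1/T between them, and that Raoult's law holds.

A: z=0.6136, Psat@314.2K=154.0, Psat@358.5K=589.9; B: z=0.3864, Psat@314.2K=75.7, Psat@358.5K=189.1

T = 334.7 K

Bubble-point temperature: ΣzᵢPᵢˢᵃᵗ(T) = P. Interpolate ln Pᵢˢᵃᵗ = aᵢ + bᵢ/T.
  T = 314.2 K: ΣzᵢPᵢˢᵃᵗ = 123.74 kPa
  T = 358.5 K: ΣzᵢPᵢˢᵃᵗ = 435.03 kPa
  T = 336.4 K: ΣzᵢPᵢˢᵃᵗ = 241.29 kPa
  T = 325.3 K: ΣzᵢPᵢˢᵃᵗ = 174.58 kPa
  T = 330.9 K: ΣzᵢPᵢˢᵃᵗ = 206.05 kPa
  T = 333.6 K: ΣzᵢPᵢˢᵃᵗ = 222.79 kPa
Interpolating between 333.6 K and 336.4 K gives T ≈ 334.7 K.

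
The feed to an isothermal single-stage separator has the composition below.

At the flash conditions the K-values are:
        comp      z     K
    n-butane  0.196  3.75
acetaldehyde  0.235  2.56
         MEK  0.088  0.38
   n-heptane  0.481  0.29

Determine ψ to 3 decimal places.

ψ = 0.339

Material balance + equilibrium reduce to Σ zᵢ(Kᵢ−1)/(1+ψ(Kᵢ−1)) = 0.
g(0) = ΣzᵢKᵢ − 1 = 0.510 and g(1) = 1 − Σzᵢ/Kᵢ = -1.034, so a root lies in (0, 1).
Newton–Raphson from ψ = 0.46:
  ψ = 0.460: g = -0.1321, g' = -1.084 → ψ = 0.338
  ψ = 0.338: g = 0.0009, g' = -1.117 → ψ = 0.339
Converged at ψ = 0.339.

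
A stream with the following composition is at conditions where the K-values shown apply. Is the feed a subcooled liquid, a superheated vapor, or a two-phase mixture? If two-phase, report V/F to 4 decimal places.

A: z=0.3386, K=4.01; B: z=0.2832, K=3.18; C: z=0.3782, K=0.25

ΣzᵢKᵢ = 2.3529; Σzᵢ/Kᵢ = 1.6863.
Both exceed 1, so a two-phase solution exists.
Let ψ = V/F and solve Σ zᵢ(Kᵢ−1)/(1+ψ(Kᵢ−1)) = 0.
Iterate (Newton) starting at ψ = 0.5:
  ψ = 0.5000: g = 0.24842, g' = -1.3416 → ψ = 0.6852
  ψ = 0.6852: g = -0.00310, g' = -1.4438 → ψ = 0.6830
Converged at ψ = 0.6830.

two-phase, V/F = 0.6830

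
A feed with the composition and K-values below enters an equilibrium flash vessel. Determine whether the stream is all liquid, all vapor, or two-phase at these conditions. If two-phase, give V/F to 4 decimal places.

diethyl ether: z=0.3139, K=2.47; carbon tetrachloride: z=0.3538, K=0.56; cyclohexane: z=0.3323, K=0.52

two-phase, V/F = 0.2164

ΣzᵢKᵢ = 1.1463; Σzᵢ/Kᵢ = 1.3979.
Both exceed 1, so a two-phase solution exists.
Material balance + equilibrium reduce to Σ zᵢ(Kᵢ−1)/(1+ψ(Kᵢ−1)) = 0.
Iterate (Newton) starting at ψ = 0.5:
  ψ = 0.5000: g = -0.14350, g' = -0.4705 → ψ = 0.1950
  ψ = 0.1950: g = 0.01238, g' = -0.5849 → ψ = 0.2162
  ψ = 0.2162: g = 0.00016, g' = -0.5696 → ψ = 0.2164
Converged at ψ = 0.2164.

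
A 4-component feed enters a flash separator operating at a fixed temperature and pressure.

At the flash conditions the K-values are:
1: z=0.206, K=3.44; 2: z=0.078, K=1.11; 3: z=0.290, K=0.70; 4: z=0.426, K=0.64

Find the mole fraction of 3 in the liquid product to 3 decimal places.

x_3 = 0.326

Iterate (Newton) starting at ψ = 0.5:
  ψ = 0.500: g = -0.0548, g' = -0.368 → ψ = 0.351
  ψ = 0.351: g = 0.0062, g' = -0.462 → ψ = 0.365
Converged at ψ = 0.365.
Compositions from xᵢ = zᵢ/(1+ψ(Kᵢ−1)), yᵢ = Kᵢxᵢ:
  1: x = 0.109, y = 0.375
  2: x = 0.075, y = 0.083
  3: x = 0.326, y = 0.228
  4: x = 0.490, y = 0.314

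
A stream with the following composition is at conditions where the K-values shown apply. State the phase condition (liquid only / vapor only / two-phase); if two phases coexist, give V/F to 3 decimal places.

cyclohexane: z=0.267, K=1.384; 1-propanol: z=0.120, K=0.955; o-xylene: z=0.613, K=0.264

liquid only

ΣzᵢKᵢ = 0.646; Σzᵢ/Kᵢ = 2.641.
Since ΣzᵢKᵢ < 1 the mixture is below its bubble point — single liquid phase.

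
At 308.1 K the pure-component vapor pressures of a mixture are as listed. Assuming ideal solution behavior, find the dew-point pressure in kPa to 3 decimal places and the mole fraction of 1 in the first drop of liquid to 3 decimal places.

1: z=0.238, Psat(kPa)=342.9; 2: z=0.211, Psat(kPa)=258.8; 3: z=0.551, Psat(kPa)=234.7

At the dew point ψ → 1, so Σzᵢ/Kᵢ = 1 with Kᵢ = Pᵢˢᵃᵗ/P ⇒ 1/P = Σzᵢ/Pᵢˢᵃᵗ.
1/P = 0.238/342.9 + 0.211/258.8 + 0.551/234.7 = 0.003857 ⇒ P = 259.265 kPa
xᵢ = zᵢP/Pᵢˢᵃᵗ ⇒ x_1 = 0.238·259.265/342.9 = 0.180

Pdew = 259.265 kPa, x_1 = 0.180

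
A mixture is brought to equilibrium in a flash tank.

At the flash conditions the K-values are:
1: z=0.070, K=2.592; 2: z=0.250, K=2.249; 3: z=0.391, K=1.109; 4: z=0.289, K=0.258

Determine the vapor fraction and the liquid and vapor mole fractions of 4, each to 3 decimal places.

ψ = 0.421, x_4 = 0.420, y_4 = 0.108

Material balance + equilibrium reduce to Σ zᵢ(Kᵢ−1)/(1+ψ(Kᵢ−1)) = 0.
Check two-phase: ΣzᵢKᵢ = 1.252 > 1 and Σzᵢ/Kᵢ = 1.611 > 1, so g(0) = 0.252 > 0 and g(1) = -0.611 < 0.
Newton–Raphson from ψ = 0.5:
  ψ = 0.500: g = -0.0462, g' = -0.609 → ψ = 0.424
  ψ = 0.424: g = -0.0015, g' = -0.573 → ψ = 0.421
Converged at ψ = 0.421.
Compositions from xᵢ = zᵢ/(1+ψ(Kᵢ−1)), yᵢ = Kᵢxᵢ:
  1: x = 0.042, y = 0.109
  2: x = 0.164, y = 0.368
  3: x = 0.374, y = 0.415
  4: x = 0.420, y = 0.108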